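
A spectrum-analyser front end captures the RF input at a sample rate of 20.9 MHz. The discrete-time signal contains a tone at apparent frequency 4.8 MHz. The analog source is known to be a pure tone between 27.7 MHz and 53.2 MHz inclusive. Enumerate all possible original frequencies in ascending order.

Frequencies that alias to 4.8 MHz are k·fs ± 4.8 MHz for integer k ≥ 0.
k=0: 4.8 MHz.
k=1: 16.1 MHz, 25.7 MHz.
k=2: 37 MHz, 46.6 MHz.
k=3: 57.9 MHz, 67.5 MHz.
Within [27.7 MHz, 53.2 MHz]: 37 MHz, 46.6 MHz.

37 MHz, 46.6 MHz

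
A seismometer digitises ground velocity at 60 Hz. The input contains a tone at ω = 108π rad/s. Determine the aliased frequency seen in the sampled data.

ω = 108π rad/s → f = ω/(2π) = 54 Hz.
54 Hz > fs/2 = 30 Hz, folds to fs − 54 Hz = 6 Hz.

6 Hz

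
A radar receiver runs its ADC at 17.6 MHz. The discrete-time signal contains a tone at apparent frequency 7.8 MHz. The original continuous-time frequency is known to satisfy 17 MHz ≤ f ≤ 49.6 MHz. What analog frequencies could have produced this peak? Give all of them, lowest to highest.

25.4 MHz, 27.4 MHz, 43 MHz, 45 MHz

Frequencies that alias to 7.8 MHz are k·fs ± 7.8 MHz for integer k ≥ 0.
k=0: 7.8 MHz.
k=1: 9.8 MHz, 25.4 MHz.
k=2: 27.4 MHz, 43 MHz.
k=3: 45 MHz, 60.6 MHz.
k=4: 62.6 MHz, 78.2 MHz.
Within [17 MHz, 49.6 MHz]: 25.4 MHz, 27.4 MHz, 43 MHz, 45 MHz.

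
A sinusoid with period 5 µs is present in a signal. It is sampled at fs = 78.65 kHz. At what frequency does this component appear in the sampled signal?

35.95 kHz

T = 5 µs → f = 1/T = 200 kHz.
200 kHz mod fs = 42.7 kHz.
42.7 kHz > fs/2 = 39.325 kHz, folds to fs − 42.7 kHz = 35.95 kHz.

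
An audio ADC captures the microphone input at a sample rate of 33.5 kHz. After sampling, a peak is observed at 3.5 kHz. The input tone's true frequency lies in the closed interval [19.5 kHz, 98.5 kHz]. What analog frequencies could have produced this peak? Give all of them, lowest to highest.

Frequencies that alias to 3.5 kHz are k·fs ± 3.5 kHz for integer k ≥ 0.
k=0: 3.5 kHz.
k=1: 30 kHz, 37 kHz.
k=2: 63.5 kHz, 70.5 kHz.
k=3: 97 kHz, 104 kHz.
k=4: 130.5 kHz, 137.5 kHz.
Within [19.5 kHz, 98.5 kHz]: 30 kHz, 37 kHz, 63.5 kHz, 70.5 kHz, 97 kHz.

30 kHz, 37 kHz, 63.5 kHz, 70.5 kHz, 97 kHz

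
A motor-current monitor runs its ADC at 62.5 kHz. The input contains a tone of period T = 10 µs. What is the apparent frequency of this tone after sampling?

T = 10 µs → f = 1/T = 100 kHz.
100 kHz mod fs = 37.5 kHz.
37.5 kHz > fs/2 = 31.25 kHz, folds to fs − 37.5 kHz = 25 kHz.

25 kHz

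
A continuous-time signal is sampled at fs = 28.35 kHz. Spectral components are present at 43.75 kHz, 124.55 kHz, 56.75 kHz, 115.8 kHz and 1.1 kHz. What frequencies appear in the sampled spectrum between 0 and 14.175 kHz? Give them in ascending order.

0.05 kHz, 1.1 kHz, 2.4 kHz, 11.15 kHz, 12.95 kHz

fs/2 = 14.175 kHz.
43.75 kHz mod fs = 15.4 kHz.
15.4 kHz > fs/2 = 14.175 kHz, folds to fs − 15.4 kHz = 12.95 kHz.
124.55 kHz mod fs = 11.15 kHz.
11.15 kHz ≤ fs/2 = 14.175 kHz, appears at 11.15 kHz.
56.75 kHz mod fs = 0.05 kHz.
0.05 kHz ≤ fs/2 = 14.175 kHz, appears at 0.05 kHz.
115.8 kHz mod fs = 2.4 kHz.
2.4 kHz ≤ fs/2 = 14.175 kHz, appears at 2.4 kHz.
1.1 kHz ≤ fs/2 = 14.175 kHz, passes unchanged.
Distinct values: {0.05 kHz, 1.1 kHz, 2.4 kHz, 11.15 kHz, 12.95 kHz}.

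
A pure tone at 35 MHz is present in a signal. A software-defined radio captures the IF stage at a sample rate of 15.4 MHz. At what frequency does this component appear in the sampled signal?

4.2 MHz

35 MHz mod fs = 4.2 MHz.
4.2 MHz ≤ fs/2 = 7.7 MHz, appears at 4.2 MHz.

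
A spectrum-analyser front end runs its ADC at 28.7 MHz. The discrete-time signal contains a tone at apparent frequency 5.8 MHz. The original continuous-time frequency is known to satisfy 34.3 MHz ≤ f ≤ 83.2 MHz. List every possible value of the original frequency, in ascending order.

Frequencies that alias to 5.8 MHz are k·fs ± 5.8 MHz for integer k ≥ 0.
k=0: 5.8 MHz.
k=1: 22.9 MHz, 34.5 MHz.
k=2: 51.6 MHz, 63.2 MHz.
k=3: 80.3 MHz, 91.9 MHz.
k=4: 109 MHz, 120.6 MHz.
Within [34.3 MHz, 83.2 MHz]: 34.5 MHz, 51.6 MHz, 63.2 MHz, 80.3 MHz.

34.5 MHz, 51.6 MHz, 63.2 MHz, 80.3 MHz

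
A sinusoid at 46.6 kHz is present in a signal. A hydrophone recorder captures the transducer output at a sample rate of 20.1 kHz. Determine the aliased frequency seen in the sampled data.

46.6 kHz mod fs = 6.4 kHz.
6.4 kHz ≤ fs/2 = 10.05 kHz, appears at 6.4 kHz.

6.4 kHz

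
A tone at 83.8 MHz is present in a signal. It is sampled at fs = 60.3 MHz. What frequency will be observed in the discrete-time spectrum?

83.8 MHz mod fs = 23.5 MHz.
23.5 MHz ≤ fs/2 = 30.15 MHz, appears at 23.5 MHz.

23.5 MHz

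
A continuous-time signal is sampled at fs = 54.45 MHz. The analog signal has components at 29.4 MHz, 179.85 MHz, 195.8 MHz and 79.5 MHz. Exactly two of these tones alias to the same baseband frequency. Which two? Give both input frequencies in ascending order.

29.4 MHz, 79.5 MHz

fs/2 = 27.225 MHz.
29.4 MHz > fs/2 = 27.225 MHz, folds to fs − 29.4 MHz = 25.05 MHz.
179.85 MHz mod fs = 16.5 MHz.
16.5 MHz ≤ fs/2 = 27.225 MHz, appears at 16.5 MHz.
195.8 MHz mod fs = 32.45 MHz.
32.45 MHz > fs/2 = 27.225 MHz, folds to fs − 32.45 MHz = 22 MHz.
79.5 MHz mod fs = 25.05 MHz.
25.05 MHz ≤ fs/2 = 27.225 MHz, appears at 25.05 MHz.
29.4 MHz and 79.5 MHz both map to 25.05 MHz.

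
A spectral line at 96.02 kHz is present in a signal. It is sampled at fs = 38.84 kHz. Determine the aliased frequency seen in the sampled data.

18.34 kHz

96.02 kHz mod fs = 18.34 kHz.
18.34 kHz ≤ fs/2 = 19.42 kHz, appears at 18.34 kHz.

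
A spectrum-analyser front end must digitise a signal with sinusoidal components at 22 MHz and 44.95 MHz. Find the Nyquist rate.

89.9 MHz

Highest-frequency component: 44.95 MHz.
Nyquist rate = 2 × 44.95 MHz = 89.9 MHz.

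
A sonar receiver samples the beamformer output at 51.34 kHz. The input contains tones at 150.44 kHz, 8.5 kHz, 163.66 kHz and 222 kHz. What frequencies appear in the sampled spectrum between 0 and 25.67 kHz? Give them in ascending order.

3.58 kHz, 8.5 kHz, 9.64 kHz, 16.64 kHz

fs/2 = 25.67 kHz.
150.44 kHz mod fs = 47.76 kHz.
47.76 kHz > fs/2 = 25.67 kHz, folds to fs − 47.76 kHz = 3.58 kHz.
8.5 kHz ≤ fs/2 = 25.67 kHz, passes unchanged.
163.66 kHz mod fs = 9.64 kHz.
9.64 kHz ≤ fs/2 = 25.67 kHz, appears at 9.64 kHz.
222 kHz mod fs = 16.64 kHz.
16.64 kHz ≤ fs/2 = 25.67 kHz, appears at 16.64 kHz.
Distinct values: {3.58 kHz, 8.5 kHz, 9.64 kHz, 16.64 kHz}.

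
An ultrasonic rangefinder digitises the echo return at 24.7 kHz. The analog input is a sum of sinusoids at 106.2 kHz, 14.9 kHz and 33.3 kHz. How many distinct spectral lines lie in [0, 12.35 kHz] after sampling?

fs/2 = 12.35 kHz.
106.2 kHz mod fs = 7.4 kHz.
7.4 kHz ≤ fs/2 = 12.35 kHz, appears at 7.4 kHz.
14.9 kHz > fs/2 = 12.35 kHz, folds to fs − 14.9 kHz = 9.8 kHz.
33.3 kHz mod fs = 8.6 kHz.
8.6 kHz ≤ fs/2 = 12.35 kHz, appears at 8.6 kHz.
Distinct values: {7.4 kHz, 8.6 kHz, 9.8 kHz} → 3.

3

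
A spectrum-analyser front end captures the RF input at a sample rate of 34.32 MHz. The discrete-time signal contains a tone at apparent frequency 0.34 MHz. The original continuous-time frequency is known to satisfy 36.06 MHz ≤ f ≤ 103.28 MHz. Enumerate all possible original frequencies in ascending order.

68.3 MHz, 68.98 MHz, 102.62 MHz

Frequencies that alias to 0.34 MHz are k·fs ± 0.34 MHz for integer k ≥ 0.
k=0: 0.34 MHz.
k=1: 33.98 MHz, 34.66 MHz.
k=2: 68.3 MHz, 68.98 MHz.
k=3: 102.62 MHz, 103.3 MHz.
k=4: 136.94 MHz, 137.62 MHz.
Within [36.06 MHz, 103.28 MHz]: 68.3 MHz, 68.98 MHz, 102.62 MHz.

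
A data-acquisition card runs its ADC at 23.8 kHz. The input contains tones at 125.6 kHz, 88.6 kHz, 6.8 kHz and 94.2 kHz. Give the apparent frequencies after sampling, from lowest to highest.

1 kHz, 6.6 kHz, 6.8 kHz

fs/2 = 11.9 kHz.
125.6 kHz mod fs = 6.6 kHz.
6.6 kHz ≤ fs/2 = 11.9 kHz, appears at 6.6 kHz.
88.6 kHz mod fs = 17.2 kHz.
17.2 kHz > fs/2 = 11.9 kHz, folds to fs − 17.2 kHz = 6.6 kHz.
6.8 kHz ≤ fs/2 = 11.9 kHz, passes unchanged.
94.2 kHz mod fs = 22.8 kHz.
22.8 kHz > fs/2 = 11.9 kHz, folds to fs − 22.8 kHz = 1 kHz.
Distinct values: {1 kHz, 6.6 kHz, 6.8 kHz}.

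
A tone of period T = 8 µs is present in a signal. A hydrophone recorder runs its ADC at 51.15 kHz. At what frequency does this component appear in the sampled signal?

22.7 kHz

T = 8 µs → f = 1/T = 125 kHz.
125 kHz mod fs = 22.7 kHz.
22.7 kHz ≤ fs/2 = 25.575 kHz, appears at 22.7 kHz.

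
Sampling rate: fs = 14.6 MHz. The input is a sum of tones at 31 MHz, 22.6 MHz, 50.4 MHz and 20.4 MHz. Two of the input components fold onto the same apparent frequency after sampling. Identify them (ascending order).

fs/2 = 7.3 MHz.
31 MHz mod fs = 1.8 MHz.
1.8 MHz ≤ fs/2 = 7.3 MHz, appears at 1.8 MHz.
22.6 MHz mod fs = 8 MHz.
8 MHz > fs/2 = 7.3 MHz, folds to fs − 8 MHz = 6.6 MHz.
50.4 MHz mod fs = 6.6 MHz.
6.6 MHz ≤ fs/2 = 7.3 MHz, appears at 6.6 MHz.
20.4 MHz mod fs = 5.8 MHz.
5.8 MHz ≤ fs/2 = 7.3 MHz, appears at 5.8 MHz.
22.6 MHz and 50.4 MHz both map to 6.6 MHz.

22.6 MHz, 50.4 MHz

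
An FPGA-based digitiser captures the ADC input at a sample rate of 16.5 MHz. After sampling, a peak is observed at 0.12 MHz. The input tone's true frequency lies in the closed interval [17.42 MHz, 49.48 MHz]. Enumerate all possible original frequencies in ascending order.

Frequencies that alias to 0.12 MHz are k·fs ± 0.12 MHz for integer k ≥ 0.
k=0: 0.12 MHz.
k=1: 16.38 MHz, 16.62 MHz.
k=2: 32.88 MHz, 33.12 MHz.
k=3: 49.38 MHz, 49.62 MHz.
k=4: 65.88 MHz, 66.12 MHz.
Within [17.42 MHz, 49.48 MHz]: 32.88 MHz, 33.12 MHz, 49.38 MHz.

32.88 MHz, 33.12 MHz, 49.38 MHz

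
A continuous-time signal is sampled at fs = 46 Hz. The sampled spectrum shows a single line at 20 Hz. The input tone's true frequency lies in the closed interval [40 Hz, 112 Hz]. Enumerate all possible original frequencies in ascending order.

Frequencies that alias to 20 Hz are k·fs ± 20 Hz for integer k ≥ 0.
k=0: 20 Hz.
k=1: 26 Hz, 66 Hz.
k=2: 72 Hz, 112 Hz.
k=3: 118 Hz, 158 Hz.
Within [40 Hz, 112 Hz]: 66 Hz, 72 Hz, 112 Hz.

66 Hz, 72 Hz, 112 Hz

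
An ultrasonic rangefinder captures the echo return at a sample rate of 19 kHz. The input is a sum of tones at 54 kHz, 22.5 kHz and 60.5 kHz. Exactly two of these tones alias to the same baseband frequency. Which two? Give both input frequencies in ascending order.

fs/2 = 9.5 kHz.
54 kHz mod fs = 16 kHz.
16 kHz > fs/2 = 9.5 kHz, folds to fs − 16 kHz = 3 kHz.
22.5 kHz mod fs = 3.5 kHz.
3.5 kHz ≤ fs/2 = 9.5 kHz, appears at 3.5 kHz.
60.5 kHz mod fs = 3.5 kHz.
3.5 kHz ≤ fs/2 = 9.5 kHz, appears at 3.5 kHz.
22.5 kHz and 60.5 kHz both map to 3.5 kHz.

22.5 kHz, 60.5 kHz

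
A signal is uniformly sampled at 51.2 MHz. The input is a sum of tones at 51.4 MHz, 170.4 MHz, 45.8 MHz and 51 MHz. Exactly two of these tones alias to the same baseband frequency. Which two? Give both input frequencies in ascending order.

51 MHz, 51.4 MHz

fs/2 = 25.6 MHz.
51.4 MHz mod fs = 0.2 MHz.
0.2 MHz ≤ fs/2 = 25.6 MHz, appears at 0.2 MHz.
170.4 MHz mod fs = 16.8 MHz.
16.8 MHz ≤ fs/2 = 25.6 MHz, appears at 16.8 MHz.
45.8 MHz > fs/2 = 25.6 MHz, folds to fs − 45.8 MHz = 5.4 MHz.
51 MHz > fs/2 = 25.6 MHz, folds to fs − 51 MHz = 0.2 MHz.
51 MHz and 51.4 MHz both map to 0.2 MHz.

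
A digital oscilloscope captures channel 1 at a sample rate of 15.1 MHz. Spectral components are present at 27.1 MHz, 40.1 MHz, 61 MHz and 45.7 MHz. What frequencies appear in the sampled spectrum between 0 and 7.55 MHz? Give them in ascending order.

0.4 MHz, 0.6 MHz, 3.1 MHz, 5.2 MHz

fs/2 = 7.55 MHz.
27.1 MHz mod fs = 12 MHz.
12 MHz > fs/2 = 7.55 MHz, folds to fs − 12 MHz = 3.1 MHz.
40.1 MHz mod fs = 9.9 MHz.
9.9 MHz > fs/2 = 7.55 MHz, folds to fs − 9.9 MHz = 5.2 MHz.
61 MHz mod fs = 0.6 MHz.
0.6 MHz ≤ fs/2 = 7.55 MHz, appears at 0.6 MHz.
45.7 MHz mod fs = 0.4 MHz.
0.4 MHz ≤ fs/2 = 7.55 MHz, appears at 0.4 MHz.
Distinct values: {0.4 MHz, 0.6 MHz, 3.1 MHz, 5.2 MHz}.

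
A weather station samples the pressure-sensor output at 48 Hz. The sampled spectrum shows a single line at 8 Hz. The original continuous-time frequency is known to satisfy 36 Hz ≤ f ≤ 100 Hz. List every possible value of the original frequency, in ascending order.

40 Hz, 56 Hz, 88 Hz

Frequencies that alias to 8 Hz are k·fs ± 8 Hz for integer k ≥ 0.
k=0: 8 Hz.
k=1: 40 Hz, 56 Hz.
k=2: 88 Hz, 104 Hz.
k=3: 136 Hz, 152 Hz.
Within [36 Hz, 100 Hz]: 40 Hz, 56 Hz, 88 Hz.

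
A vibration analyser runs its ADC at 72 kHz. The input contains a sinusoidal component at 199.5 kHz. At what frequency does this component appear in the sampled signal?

199.5 kHz mod fs = 55.5 kHz.
55.5 kHz > fs/2 = 36 kHz, folds to fs − 55.5 kHz = 16.5 kHz.

16.5 kHz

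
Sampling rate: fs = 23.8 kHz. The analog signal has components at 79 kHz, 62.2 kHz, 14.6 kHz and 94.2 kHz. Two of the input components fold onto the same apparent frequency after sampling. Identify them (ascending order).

fs/2 = 11.9 kHz.
79 kHz mod fs = 7.6 kHz.
7.6 kHz ≤ fs/2 = 11.9 kHz, appears at 7.6 kHz.
62.2 kHz mod fs = 14.6 kHz.
14.6 kHz > fs/2 = 11.9 kHz, folds to fs − 14.6 kHz = 9.2 kHz.
14.6 kHz > fs/2 = 11.9 kHz, folds to fs − 14.6 kHz = 9.2 kHz.
94.2 kHz mod fs = 22.8 kHz.
22.8 kHz > fs/2 = 11.9 kHz, folds to fs − 22.8 kHz = 1 kHz.
14.6 kHz and 62.2 kHz both map to 9.2 kHz.

14.6 kHz, 62.2 kHz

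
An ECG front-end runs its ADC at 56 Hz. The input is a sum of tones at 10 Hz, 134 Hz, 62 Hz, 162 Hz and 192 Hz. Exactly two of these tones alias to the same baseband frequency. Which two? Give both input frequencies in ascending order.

fs/2 = 28 Hz.
10 Hz ≤ fs/2 = 28 Hz, passes unchanged.
134 Hz mod fs = 22 Hz.
22 Hz ≤ fs/2 = 28 Hz, appears at 22 Hz.
62 Hz mod fs = 6 Hz.
6 Hz ≤ fs/2 = 28 Hz, appears at 6 Hz.
162 Hz mod fs = 50 Hz.
50 Hz > fs/2 = 28 Hz, folds to fs − 50 Hz = 6 Hz.
192 Hz mod fs = 24 Hz.
24 Hz ≤ fs/2 = 28 Hz, appears at 24 Hz.
62 Hz and 162 Hz both map to 6 Hz.

62 Hz, 162 Hz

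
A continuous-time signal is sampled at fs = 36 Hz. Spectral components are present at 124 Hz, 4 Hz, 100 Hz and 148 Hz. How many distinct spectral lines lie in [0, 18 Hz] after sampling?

fs/2 = 18 Hz.
124 Hz mod fs = 16 Hz.
16 Hz ≤ fs/2 = 18 Hz, appears at 16 Hz.
4 Hz ≤ fs/2 = 18 Hz, passes unchanged.
100 Hz mod fs = 28 Hz.
28 Hz > fs/2 = 18 Hz, folds to fs − 28 Hz = 8 Hz.
148 Hz mod fs = 4 Hz.
4 Hz ≤ fs/2 = 18 Hz, appears at 4 Hz.
Distinct values: {4 Hz, 8 Hz, 16 Hz} → 3.

3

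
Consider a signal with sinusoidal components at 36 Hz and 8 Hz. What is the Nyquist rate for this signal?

Highest-frequency component: 36 Hz.
Nyquist rate = 2 × 36 Hz = 72 Hz.

72 Hz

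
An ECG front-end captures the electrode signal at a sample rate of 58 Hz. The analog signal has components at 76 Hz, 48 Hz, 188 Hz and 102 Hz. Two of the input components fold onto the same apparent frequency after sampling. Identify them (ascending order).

102 Hz, 188 Hz

fs/2 = 29 Hz.
76 Hz mod fs = 18 Hz.
18 Hz ≤ fs/2 = 29 Hz, appears at 18 Hz.
48 Hz > fs/2 = 29 Hz, folds to fs − 48 Hz = 10 Hz.
188 Hz mod fs = 14 Hz.
14 Hz ≤ fs/2 = 29 Hz, appears at 14 Hz.
102 Hz mod fs = 44 Hz.
44 Hz > fs/2 = 29 Hz, folds to fs − 44 Hz = 14 Hz.
102 Hz and 188 Hz both map to 14 Hz.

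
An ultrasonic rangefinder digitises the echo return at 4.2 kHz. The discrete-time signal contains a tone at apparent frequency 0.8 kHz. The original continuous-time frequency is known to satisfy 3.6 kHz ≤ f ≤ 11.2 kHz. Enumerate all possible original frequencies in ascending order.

5 kHz, 7.6 kHz, 9.2 kHz

Frequencies that alias to 0.8 kHz are k·fs ± 0.8 kHz for integer k ≥ 0.
k=0: 0.8 kHz.
k=1: 3.4 kHz, 5 kHz.
k=2: 7.6 kHz, 9.2 kHz.
k=3: 11.8 kHz, 13.4 kHz.
Within [3.6 kHz, 11.2 kHz]: 5 kHz, 7.6 kHz, 9.2 kHz.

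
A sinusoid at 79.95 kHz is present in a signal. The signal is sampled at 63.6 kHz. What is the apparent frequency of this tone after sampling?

16.35 kHz

79.95 kHz mod fs = 16.35 kHz.
16.35 kHz ≤ fs/2 = 31.8 kHz, appears at 16.35 kHz.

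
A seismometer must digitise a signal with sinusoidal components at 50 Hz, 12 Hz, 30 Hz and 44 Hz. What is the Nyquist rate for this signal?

Highest-frequency component: 50 Hz.
Nyquist rate = 2 × 50 Hz = 100 Hz.

100 Hz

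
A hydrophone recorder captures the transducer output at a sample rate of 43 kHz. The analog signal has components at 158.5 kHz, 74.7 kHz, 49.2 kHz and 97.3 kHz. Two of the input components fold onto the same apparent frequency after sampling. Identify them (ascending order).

fs/2 = 21.5 kHz.
158.5 kHz mod fs = 29.5 kHz.
29.5 kHz > fs/2 = 21.5 kHz, folds to fs − 29.5 kHz = 13.5 kHz.
74.7 kHz mod fs = 31.7 kHz.
31.7 kHz > fs/2 = 21.5 kHz, folds to fs − 31.7 kHz = 11.3 kHz.
49.2 kHz mod fs = 6.2 kHz.
6.2 kHz ≤ fs/2 = 21.5 kHz, appears at 6.2 kHz.
97.3 kHz mod fs = 11.3 kHz.
11.3 kHz ≤ fs/2 = 21.5 kHz, appears at 11.3 kHz.
74.7 kHz and 97.3 kHz both map to 11.3 kHz.

74.7 kHz, 97.3 kHz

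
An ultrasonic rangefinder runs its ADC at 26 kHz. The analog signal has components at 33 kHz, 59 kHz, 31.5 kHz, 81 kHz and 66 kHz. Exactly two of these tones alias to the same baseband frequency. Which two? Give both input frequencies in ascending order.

fs/2 = 13 kHz.
33 kHz mod fs = 7 kHz.
7 kHz ≤ fs/2 = 13 kHz, appears at 7 kHz.
59 kHz mod fs = 7 kHz.
7 kHz ≤ fs/2 = 13 kHz, appears at 7 kHz.
31.5 kHz mod fs = 5.5 kHz.
5.5 kHz ≤ fs/2 = 13 kHz, appears at 5.5 kHz.
81 kHz mod fs = 3 kHz.
3 kHz ≤ fs/2 = 13 kHz, appears at 3 kHz.
66 kHz mod fs = 14 kHz.
14 kHz > fs/2 = 13 kHz, folds to fs − 14 kHz = 12 kHz.
33 kHz and 59 kHz both map to 7 kHz.

33 kHz, 59 kHz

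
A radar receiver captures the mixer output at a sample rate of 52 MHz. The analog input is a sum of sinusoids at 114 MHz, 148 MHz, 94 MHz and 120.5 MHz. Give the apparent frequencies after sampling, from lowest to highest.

fs/2 = 26 MHz.
114 MHz mod fs = 10 MHz.
10 MHz ≤ fs/2 = 26 MHz, appears at 10 MHz.
148 MHz mod fs = 44 MHz.
44 MHz > fs/2 = 26 MHz, folds to fs − 44 MHz = 8 MHz.
94 MHz mod fs = 42 MHz.
42 MHz > fs/2 = 26 MHz, folds to fs − 42 MHz = 10 MHz.
120.5 MHz mod fs = 16.5 MHz.
16.5 MHz ≤ fs/2 = 26 MHz, appears at 16.5 MHz.
Distinct values: {8 MHz, 10 MHz, 16.5 MHz}.

8 MHz, 10 MHz, 16.5 MHz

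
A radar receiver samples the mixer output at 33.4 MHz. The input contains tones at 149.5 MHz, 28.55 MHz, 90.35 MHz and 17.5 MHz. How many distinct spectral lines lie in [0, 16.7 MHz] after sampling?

3

fs/2 = 16.7 MHz.
149.5 MHz mod fs = 15.9 MHz.
15.9 MHz ≤ fs/2 = 16.7 MHz, appears at 15.9 MHz.
28.55 MHz > fs/2 = 16.7 MHz, folds to fs − 28.55 MHz = 4.85 MHz.
90.35 MHz mod fs = 23.55 MHz.
23.55 MHz > fs/2 = 16.7 MHz, folds to fs − 23.55 MHz = 9.85 MHz.
17.5 MHz > fs/2 = 16.7 MHz, folds to fs − 17.5 MHz = 15.9 MHz.
Distinct values: {4.85 MHz, 9.85 MHz, 15.9 MHz} → 3.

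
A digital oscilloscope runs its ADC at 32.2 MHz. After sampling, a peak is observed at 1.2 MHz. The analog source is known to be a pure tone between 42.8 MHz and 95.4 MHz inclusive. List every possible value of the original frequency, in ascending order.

Frequencies that alias to 1.2 MHz are k·fs ± 1.2 MHz for integer k ≥ 0.
k=0: 1.2 MHz.
k=1: 31 MHz, 33.4 MHz.
k=2: 63.2 MHz, 65.6 MHz.
k=3: 95.4 MHz, 97.8 MHz.
k=4: 127.6 MHz, 130 MHz.
Within [42.8 MHz, 95.4 MHz]: 63.2 MHz, 65.6 MHz, 95.4 MHz.

63.2 MHz, 65.6 MHz, 95.4 MHz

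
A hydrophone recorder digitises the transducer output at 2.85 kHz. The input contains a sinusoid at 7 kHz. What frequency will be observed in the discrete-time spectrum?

7 kHz mod fs = 1.3 kHz.
1.3 kHz ≤ fs/2 = 1.425 kHz, appears at 1.3 kHz.

1.3 kHz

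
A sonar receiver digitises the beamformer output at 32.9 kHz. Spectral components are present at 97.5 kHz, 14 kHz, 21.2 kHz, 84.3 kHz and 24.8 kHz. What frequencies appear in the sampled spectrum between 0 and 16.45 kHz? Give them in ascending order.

1.2 kHz, 8.1 kHz, 11.7 kHz, 14 kHz, 14.4 kHz

fs/2 = 16.45 kHz.
97.5 kHz mod fs = 31.7 kHz.
31.7 kHz > fs/2 = 16.45 kHz, folds to fs − 31.7 kHz = 1.2 kHz.
14 kHz ≤ fs/2 = 16.45 kHz, passes unchanged.
21.2 kHz > fs/2 = 16.45 kHz, folds to fs − 21.2 kHz = 11.7 kHz.
84.3 kHz mod fs = 18.5 kHz.
18.5 kHz > fs/2 = 16.45 kHz, folds to fs − 18.5 kHz = 14.4 kHz.
24.8 kHz > fs/2 = 16.45 kHz, folds to fs − 24.8 kHz = 8.1 kHz.
Distinct values: {1.2 kHz, 8.1 kHz, 11.7 kHz, 14 kHz, 14.4 kHz}.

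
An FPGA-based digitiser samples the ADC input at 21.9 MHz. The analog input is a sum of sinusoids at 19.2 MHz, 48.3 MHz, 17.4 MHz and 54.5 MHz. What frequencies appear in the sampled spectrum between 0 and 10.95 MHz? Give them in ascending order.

2.7 MHz, 4.5 MHz, 10.7 MHz

fs/2 = 10.95 MHz.
19.2 MHz > fs/2 = 10.95 MHz, folds to fs − 19.2 MHz = 2.7 MHz.
48.3 MHz mod fs = 4.5 MHz.
4.5 MHz ≤ fs/2 = 10.95 MHz, appears at 4.5 MHz.
17.4 MHz > fs/2 = 10.95 MHz, folds to fs − 17.4 MHz = 4.5 MHz.
54.5 MHz mod fs = 10.7 MHz.
10.7 MHz ≤ fs/2 = 10.95 MHz, appears at 10.7 MHz.
Distinct values: {2.7 MHz, 4.5 MHz, 10.7 MHz}.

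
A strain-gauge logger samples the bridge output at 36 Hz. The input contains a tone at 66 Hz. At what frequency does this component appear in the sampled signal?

6 Hz

66 Hz mod fs = 30 Hz.
30 Hz > fs/2 = 18 Hz, folds to fs − 30 Hz = 6 Hz.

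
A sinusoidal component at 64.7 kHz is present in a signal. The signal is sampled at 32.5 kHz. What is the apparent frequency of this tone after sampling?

0.3 kHz

64.7 kHz mod fs = 32.2 kHz.
32.2 kHz > fs/2 = 16.25 kHz, folds to fs − 32.2 kHz = 0.3 kHz.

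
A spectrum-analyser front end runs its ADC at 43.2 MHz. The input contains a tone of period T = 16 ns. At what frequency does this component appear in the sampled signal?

19.3 MHz

T = 16 ns → f = 1/T = 62.5 MHz.
62.5 MHz mod fs = 19.3 MHz.
19.3 MHz ≤ fs/2 = 21.6 MHz, appears at 19.3 MHz.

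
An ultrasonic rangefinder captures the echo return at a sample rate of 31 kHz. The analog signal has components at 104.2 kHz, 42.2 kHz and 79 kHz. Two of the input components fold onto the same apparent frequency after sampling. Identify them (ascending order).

42.2 kHz, 104.2 kHz

fs/2 = 15.5 kHz.
104.2 kHz mod fs = 11.2 kHz.
11.2 kHz ≤ fs/2 = 15.5 kHz, appears at 11.2 kHz.
42.2 kHz mod fs = 11.2 kHz.
11.2 kHz ≤ fs/2 = 15.5 kHz, appears at 11.2 kHz.
79 kHz mod fs = 17 kHz.
17 kHz > fs/2 = 15.5 kHz, folds to fs − 17 kHz = 14 kHz.
42.2 kHz and 104.2 kHz both map to 11.2 kHz.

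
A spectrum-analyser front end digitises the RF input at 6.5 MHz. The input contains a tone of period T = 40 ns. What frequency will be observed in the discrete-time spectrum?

T = 40 ns → f = 1/T = 25 MHz.
25 MHz mod fs = 5.5 MHz.
5.5 MHz > fs/2 = 3.25 MHz, folds to fs − 5.5 MHz = 1 MHz.

1 MHz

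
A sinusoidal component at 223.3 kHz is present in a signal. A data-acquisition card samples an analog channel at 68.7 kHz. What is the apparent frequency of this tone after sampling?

17.2 kHz

223.3 kHz mod fs = 17.2 kHz.
17.2 kHz ≤ fs/2 = 34.35 kHz, appears at 17.2 kHz.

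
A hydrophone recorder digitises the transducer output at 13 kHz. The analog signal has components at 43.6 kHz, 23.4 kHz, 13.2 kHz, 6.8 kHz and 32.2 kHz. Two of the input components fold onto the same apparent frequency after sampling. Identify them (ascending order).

fs/2 = 6.5 kHz.
43.6 kHz mod fs = 4.6 kHz.
4.6 kHz ≤ fs/2 = 6.5 kHz, appears at 4.6 kHz.
23.4 kHz mod fs = 10.4 kHz.
10.4 kHz > fs/2 = 6.5 kHz, folds to fs − 10.4 kHz = 2.6 kHz.
13.2 kHz mod fs = 0.2 kHz.
0.2 kHz ≤ fs/2 = 6.5 kHz, appears at 0.2 kHz.
6.8 kHz > fs/2 = 6.5 kHz, folds to fs − 6.8 kHz = 6.2 kHz.
32.2 kHz mod fs = 6.2 kHz.
6.2 kHz ≤ fs/2 = 6.5 kHz, appears at 6.2 kHz.
6.8 kHz and 32.2 kHz both map to 6.2 kHz.

6.8 kHz, 32.2 kHz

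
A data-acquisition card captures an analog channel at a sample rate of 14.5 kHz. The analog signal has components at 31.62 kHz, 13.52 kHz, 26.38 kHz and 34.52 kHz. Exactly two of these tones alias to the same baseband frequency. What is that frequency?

fs/2 = 7.25 kHz.
31.62 kHz mod fs = 2.62 kHz.
2.62 kHz ≤ fs/2 = 7.25 kHz, appears at 2.62 kHz.
13.52 kHz > fs/2 = 7.25 kHz, folds to fs − 13.52 kHz = 0.98 kHz.
26.38 kHz mod fs = 11.88 kHz.
11.88 kHz > fs/2 = 7.25 kHz, folds to fs − 11.88 kHz = 2.62 kHz.
34.52 kHz mod fs = 5.52 kHz.
5.52 kHz ≤ fs/2 = 7.25 kHz, appears at 5.52 kHz.
26.38 kHz and 31.62 kHz both map to 2.62 kHz.

2.62 kHz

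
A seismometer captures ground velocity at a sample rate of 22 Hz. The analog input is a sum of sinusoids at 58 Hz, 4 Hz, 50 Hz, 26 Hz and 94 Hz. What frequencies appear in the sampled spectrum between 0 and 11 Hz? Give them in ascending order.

fs/2 = 11 Hz.
58 Hz mod fs = 14 Hz.
14 Hz > fs/2 = 11 Hz, folds to fs − 14 Hz = 8 Hz.
4 Hz ≤ fs/2 = 11 Hz, passes unchanged.
50 Hz mod fs = 6 Hz.
6 Hz ≤ fs/2 = 11 Hz, appears at 6 Hz.
26 Hz mod fs = 4 Hz.
4 Hz ≤ fs/2 = 11 Hz, appears at 4 Hz.
94 Hz mod fs = 6 Hz.
6 Hz ≤ fs/2 = 11 Hz, appears at 6 Hz.
Distinct values: {4 Hz, 6 Hz, 8 Hz}.

4 Hz, 6 Hz, 8 Hz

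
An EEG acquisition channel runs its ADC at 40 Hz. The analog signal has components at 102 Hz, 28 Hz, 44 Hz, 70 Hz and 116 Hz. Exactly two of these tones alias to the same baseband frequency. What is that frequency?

4 Hz

fs/2 = 20 Hz.
102 Hz mod fs = 22 Hz.
22 Hz > fs/2 = 20 Hz, folds to fs − 22 Hz = 18 Hz.
28 Hz > fs/2 = 20 Hz, folds to fs − 28 Hz = 12 Hz.
44 Hz mod fs = 4 Hz.
4 Hz ≤ fs/2 = 20 Hz, appears at 4 Hz.
70 Hz mod fs = 30 Hz.
30 Hz > fs/2 = 20 Hz, folds to fs − 30 Hz = 10 Hz.
116 Hz mod fs = 36 Hz.
36 Hz > fs/2 = 20 Hz, folds to fs − 36 Hz = 4 Hz.
44 Hz and 116 Hz both map to 4 Hz.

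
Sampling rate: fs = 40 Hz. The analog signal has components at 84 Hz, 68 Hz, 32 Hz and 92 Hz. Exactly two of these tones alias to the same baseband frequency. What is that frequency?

fs/2 = 20 Hz.
84 Hz mod fs = 4 Hz.
4 Hz ≤ fs/2 = 20 Hz, appears at 4 Hz.
68 Hz mod fs = 28 Hz.
28 Hz > fs/2 = 20 Hz, folds to fs − 28 Hz = 12 Hz.
32 Hz > fs/2 = 20 Hz, folds to fs − 32 Hz = 8 Hz.
92 Hz mod fs = 12 Hz.
12 Hz ≤ fs/2 = 20 Hz, appears at 12 Hz.
68 Hz and 92 Hz both map to 12 Hz.

12 Hz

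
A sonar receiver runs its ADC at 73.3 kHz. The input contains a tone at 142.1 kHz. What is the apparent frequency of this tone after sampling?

4.5 kHz

142.1 kHz mod fs = 68.8 kHz.
68.8 kHz > fs/2 = 36.65 kHz, folds to fs − 68.8 kHz = 4.5 kHz.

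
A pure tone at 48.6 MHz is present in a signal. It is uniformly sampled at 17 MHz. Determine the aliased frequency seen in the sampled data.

48.6 MHz mod fs = 14.6 MHz.
14.6 MHz > fs/2 = 8.5 MHz, folds to fs − 14.6 MHz = 2.4 MHz.

2.4 MHz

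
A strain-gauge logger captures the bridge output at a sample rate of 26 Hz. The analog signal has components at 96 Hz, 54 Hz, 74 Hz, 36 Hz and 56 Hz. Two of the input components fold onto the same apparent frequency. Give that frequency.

4 Hz

fs/2 = 13 Hz.
96 Hz mod fs = 18 Hz.
18 Hz > fs/2 = 13 Hz, folds to fs − 18 Hz = 8 Hz.
54 Hz mod fs = 2 Hz.
2 Hz ≤ fs/2 = 13 Hz, appears at 2 Hz.
74 Hz mod fs = 22 Hz.
22 Hz > fs/2 = 13 Hz, folds to fs − 22 Hz = 4 Hz.
36 Hz mod fs = 10 Hz.
10 Hz ≤ fs/2 = 13 Hz, appears at 10 Hz.
56 Hz mod fs = 4 Hz.
4 Hz ≤ fs/2 = 13 Hz, appears at 4 Hz.
56 Hz and 74 Hz both map to 4 Hz.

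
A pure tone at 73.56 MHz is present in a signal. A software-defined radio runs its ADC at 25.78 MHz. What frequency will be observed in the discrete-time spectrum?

3.78 MHz

73.56 MHz mod fs = 22 MHz.
22 MHz > fs/2 = 12.89 MHz, folds to fs − 22 MHz = 3.78 MHz.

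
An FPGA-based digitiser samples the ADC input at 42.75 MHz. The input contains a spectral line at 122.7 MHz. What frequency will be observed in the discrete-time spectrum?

5.55 MHz

122.7 MHz mod fs = 37.2 MHz.
37.2 MHz > fs/2 = 21.375 MHz, folds to fs − 37.2 MHz = 5.55 MHz.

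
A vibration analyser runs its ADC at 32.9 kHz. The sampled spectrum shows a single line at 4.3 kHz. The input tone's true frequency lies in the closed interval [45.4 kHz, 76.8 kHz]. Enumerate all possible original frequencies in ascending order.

61.5 kHz, 70.1 kHz

Frequencies that alias to 4.3 kHz are k·fs ± 4.3 kHz for integer k ≥ 0.
k=0: 4.3 kHz.
k=1: 28.6 kHz, 37.2 kHz.
k=2: 61.5 kHz, 70.1 kHz.
k=3: 94.4 kHz, 103 kHz.
Within [45.4 kHz, 76.8 kHz]: 61.5 kHz, 70.1 kHz.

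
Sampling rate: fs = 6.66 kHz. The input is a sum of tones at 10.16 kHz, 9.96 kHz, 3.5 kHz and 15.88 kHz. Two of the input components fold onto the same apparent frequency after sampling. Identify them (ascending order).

fs/2 = 3.33 kHz.
10.16 kHz mod fs = 3.5 kHz.
3.5 kHz > fs/2 = 3.33 kHz, folds to fs − 3.5 kHz = 3.16 kHz.
9.96 kHz mod fs = 3.3 kHz.
3.3 kHz ≤ fs/2 = 3.33 kHz, appears at 3.3 kHz.
3.5 kHz > fs/2 = 3.33 kHz, folds to fs − 3.5 kHz = 3.16 kHz.
15.88 kHz mod fs = 2.56 kHz.
2.56 kHz ≤ fs/2 = 3.33 kHz, appears at 2.56 kHz.
3.5 kHz and 10.16 kHz both map to 3.16 kHz.

3.5 kHz, 10.16 kHz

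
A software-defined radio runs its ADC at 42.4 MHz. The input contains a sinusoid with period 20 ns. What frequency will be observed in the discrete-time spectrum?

T = 20 ns → f = 1/T = 50 MHz.
50 MHz mod fs = 7.6 MHz.
7.6 MHz ≤ fs/2 = 21.2 MHz, appears at 7.6 MHz.

7.6 MHz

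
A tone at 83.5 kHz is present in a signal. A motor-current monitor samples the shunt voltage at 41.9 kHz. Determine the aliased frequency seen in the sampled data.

0.3 kHz

83.5 kHz mod fs = 41.6 kHz.
41.6 kHz > fs/2 = 20.95 kHz, folds to fs − 41.6 kHz = 0.3 kHz.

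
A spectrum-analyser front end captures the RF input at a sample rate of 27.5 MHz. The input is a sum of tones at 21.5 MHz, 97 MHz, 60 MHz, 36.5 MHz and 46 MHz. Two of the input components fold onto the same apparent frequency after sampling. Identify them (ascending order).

36.5 MHz, 46 MHz

fs/2 = 13.75 MHz.
21.5 MHz > fs/2 = 13.75 MHz, folds to fs − 21.5 MHz = 6 MHz.
97 MHz mod fs = 14.5 MHz.
14.5 MHz > fs/2 = 13.75 MHz, folds to fs − 14.5 MHz = 13 MHz.
60 MHz mod fs = 5 MHz.
5 MHz ≤ fs/2 = 13.75 MHz, appears at 5 MHz.
36.5 MHz mod fs = 9 MHz.
9 MHz ≤ fs/2 = 13.75 MHz, appears at 9 MHz.
46 MHz mod fs = 18.5 MHz.
18.5 MHz > fs/2 = 13.75 MHz, folds to fs − 18.5 MHz = 9 MHz.
36.5 MHz and 46 MHz both map to 9 MHz.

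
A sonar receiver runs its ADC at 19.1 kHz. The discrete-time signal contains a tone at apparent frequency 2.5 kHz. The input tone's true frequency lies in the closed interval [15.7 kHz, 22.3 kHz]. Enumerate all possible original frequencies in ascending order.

Frequencies that alias to 2.5 kHz are k·fs ± 2.5 kHz for integer k ≥ 0.
k=0: 2.5 kHz.
k=1: 16.6 kHz, 21.6 kHz.
k=2: 35.7 kHz, 40.7 kHz.
Within [15.7 kHz, 22.3 kHz]: 16.6 kHz, 21.6 kHz.

16.6 kHz, 21.6 kHz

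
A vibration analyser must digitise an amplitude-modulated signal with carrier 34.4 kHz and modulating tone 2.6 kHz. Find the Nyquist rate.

AM sidebands sit at fc ± fm = 31.8 kHz and 37 kHz.
Highest-frequency component: 37 kHz.
Nyquist rate = 2 × 37 kHz = 74 kHz.

74 kHz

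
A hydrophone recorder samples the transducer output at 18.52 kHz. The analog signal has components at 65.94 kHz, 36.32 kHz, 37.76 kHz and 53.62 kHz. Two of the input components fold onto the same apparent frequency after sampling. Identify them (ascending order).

36.32 kHz, 37.76 kHz

fs/2 = 9.26 kHz.
65.94 kHz mod fs = 10.38 kHz.
10.38 kHz > fs/2 = 9.26 kHz, folds to fs − 10.38 kHz = 8.14 kHz.
36.32 kHz mod fs = 17.8 kHz.
17.8 kHz > fs/2 = 9.26 kHz, folds to fs − 17.8 kHz = 0.72 kHz.
37.76 kHz mod fs = 0.72 kHz.
0.72 kHz ≤ fs/2 = 9.26 kHz, appears at 0.72 kHz.
53.62 kHz mod fs = 16.58 kHz.
16.58 kHz > fs/2 = 9.26 kHz, folds to fs − 16.58 kHz = 1.94 kHz.
36.32 kHz and 37.76 kHz both map to 0.72 kHz.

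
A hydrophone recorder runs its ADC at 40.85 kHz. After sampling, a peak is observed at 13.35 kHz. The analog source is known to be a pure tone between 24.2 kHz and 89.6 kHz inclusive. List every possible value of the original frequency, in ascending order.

27.5 kHz, 54.2 kHz, 68.35 kHz

Frequencies that alias to 13.35 kHz are k·fs ± 13.35 kHz for integer k ≥ 0.
k=0: 13.35 kHz.
k=1: 27.5 kHz, 54.2 kHz.
k=2: 68.35 kHz, 95.05 kHz.
k=3: 109.2 kHz, 135.9 kHz.
Within [24.2 kHz, 89.6 kHz]: 27.5 kHz, 54.2 kHz, 68.35 kHz.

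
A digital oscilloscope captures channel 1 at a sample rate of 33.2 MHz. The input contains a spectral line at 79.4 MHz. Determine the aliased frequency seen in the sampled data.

13 MHz

79.4 MHz mod fs = 13 MHz.
13 MHz ≤ fs/2 = 16.6 MHz, appears at 13 MHz.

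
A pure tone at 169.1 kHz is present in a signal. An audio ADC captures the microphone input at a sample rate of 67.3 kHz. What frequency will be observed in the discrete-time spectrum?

169.1 kHz mod fs = 34.5 kHz.
34.5 kHz > fs/2 = 33.65 kHz, folds to fs − 34.5 kHz = 32.8 kHz.

32.8 kHz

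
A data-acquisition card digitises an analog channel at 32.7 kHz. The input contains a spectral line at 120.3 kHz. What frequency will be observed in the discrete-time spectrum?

120.3 kHz mod fs = 22.2 kHz.
22.2 kHz > fs/2 = 16.35 kHz, folds to fs − 22.2 kHz = 10.5 kHz.

10.5 kHz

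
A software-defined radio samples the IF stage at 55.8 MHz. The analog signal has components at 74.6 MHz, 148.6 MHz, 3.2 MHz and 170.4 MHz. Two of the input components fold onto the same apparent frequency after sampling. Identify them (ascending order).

fs/2 = 27.9 MHz.
74.6 MHz mod fs = 18.8 MHz.
18.8 MHz ≤ fs/2 = 27.9 MHz, appears at 18.8 MHz.
148.6 MHz mod fs = 37 MHz.
37 MHz > fs/2 = 27.9 MHz, folds to fs − 37 MHz = 18.8 MHz.
3.2 MHz ≤ fs/2 = 27.9 MHz, passes unchanged.
170.4 MHz mod fs = 3 MHz.
3 MHz ≤ fs/2 = 27.9 MHz, appears at 3 MHz.
74.6 MHz and 148.6 MHz both map to 18.8 MHz.

74.6 MHz, 148.6 MHz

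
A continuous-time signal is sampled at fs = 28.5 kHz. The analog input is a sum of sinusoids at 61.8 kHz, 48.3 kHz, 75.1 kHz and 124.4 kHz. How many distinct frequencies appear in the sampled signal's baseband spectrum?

3

fs/2 = 14.25 kHz.
61.8 kHz mod fs = 4.8 kHz.
4.8 kHz ≤ fs/2 = 14.25 kHz, appears at 4.8 kHz.
48.3 kHz mod fs = 19.8 kHz.
19.8 kHz > fs/2 = 14.25 kHz, folds to fs − 19.8 kHz = 8.7 kHz.
75.1 kHz mod fs = 18.1 kHz.
18.1 kHz > fs/2 = 14.25 kHz, folds to fs − 18.1 kHz = 10.4 kHz.
124.4 kHz mod fs = 10.4 kHz.
10.4 kHz ≤ fs/2 = 14.25 kHz, appears at 10.4 kHz.
Distinct values: {4.8 kHz, 8.7 kHz, 10.4 kHz} → 3.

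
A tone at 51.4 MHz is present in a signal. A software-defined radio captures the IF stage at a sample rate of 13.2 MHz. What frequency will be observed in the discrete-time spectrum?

1.4 MHz

51.4 MHz mod fs = 11.8 MHz.
11.8 MHz > fs/2 = 6.6 MHz, folds to fs − 11.8 MHz = 1.4 MHz.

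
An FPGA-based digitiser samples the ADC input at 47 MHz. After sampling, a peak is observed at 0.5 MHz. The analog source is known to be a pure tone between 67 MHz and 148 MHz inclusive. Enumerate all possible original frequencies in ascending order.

93.5 MHz, 94.5 MHz, 140.5 MHz, 141.5 MHz

Frequencies that alias to 0.5 MHz are k·fs ± 0.5 MHz for integer k ≥ 0.
k=0: 0.5 MHz.
k=1: 46.5 MHz, 47.5 MHz.
k=2: 93.5 MHz, 94.5 MHz.
k=3: 140.5 MHz, 141.5 MHz.
k=4: 187.5 MHz, 188.5 MHz.
Within [67 MHz, 148 MHz]: 93.5 MHz, 94.5 MHz, 140.5 MHz, 141.5 MHz.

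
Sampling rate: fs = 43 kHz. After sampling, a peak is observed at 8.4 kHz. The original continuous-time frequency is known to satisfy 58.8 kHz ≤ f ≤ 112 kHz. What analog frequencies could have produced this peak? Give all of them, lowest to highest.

77.6 kHz, 94.4 kHz

Frequencies that alias to 8.4 kHz are k·fs ± 8.4 kHz for integer k ≥ 0.
k=0: 8.4 kHz.
k=1: 34.6 kHz, 51.4 kHz.
k=2: 77.6 kHz, 94.4 kHz.
k=3: 120.6 kHz, 137.4 kHz.
Within [58.8 kHz, 112 kHz]: 77.6 kHz, 94.4 kHz.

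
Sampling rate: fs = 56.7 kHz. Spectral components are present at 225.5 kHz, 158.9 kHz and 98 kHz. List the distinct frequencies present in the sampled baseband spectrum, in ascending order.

fs/2 = 28.35 kHz.
225.5 kHz mod fs = 55.4 kHz.
55.4 kHz > fs/2 = 28.35 kHz, folds to fs − 55.4 kHz = 1.3 kHz.
158.9 kHz mod fs = 45.5 kHz.
45.5 kHz > fs/2 = 28.35 kHz, folds to fs − 45.5 kHz = 11.2 kHz.
98 kHz mod fs = 41.3 kHz.
41.3 kHz > fs/2 = 28.35 kHz, folds to fs − 41.3 kHz = 15.4 kHz.
Distinct values: {1.3 kHz, 11.2 kHz, 15.4 kHz}.

1.3 kHz, 11.2 kHz, 15.4 kHz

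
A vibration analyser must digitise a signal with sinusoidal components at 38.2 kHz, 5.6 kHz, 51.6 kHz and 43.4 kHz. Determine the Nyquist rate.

103.2 kHz

Highest-frequency component: 51.6 kHz.
Nyquist rate = 2 × 51.6 kHz = 103.2 kHz.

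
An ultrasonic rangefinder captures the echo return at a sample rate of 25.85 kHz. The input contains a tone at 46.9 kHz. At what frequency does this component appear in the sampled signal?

46.9 kHz mod fs = 21.05 kHz.
21.05 kHz > fs/2 = 12.925 kHz, folds to fs − 21.05 kHz = 4.8 kHz.

4.8 kHz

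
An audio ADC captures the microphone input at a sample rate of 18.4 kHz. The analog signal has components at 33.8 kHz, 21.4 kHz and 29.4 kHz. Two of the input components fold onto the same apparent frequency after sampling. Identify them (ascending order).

21.4 kHz, 33.8 kHz

fs/2 = 9.2 kHz.
33.8 kHz mod fs = 15.4 kHz.
15.4 kHz > fs/2 = 9.2 kHz, folds to fs − 15.4 kHz = 3 kHz.
21.4 kHz mod fs = 3 kHz.
3 kHz ≤ fs/2 = 9.2 kHz, appears at 3 kHz.
29.4 kHz mod fs = 11 kHz.
11 kHz > fs/2 = 9.2 kHz, folds to fs − 11 kHz = 7.4 kHz.
21.4 kHz and 33.8 kHz both map to 3 kHz.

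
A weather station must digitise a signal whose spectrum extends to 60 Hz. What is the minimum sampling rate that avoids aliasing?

Nyquist rate = 2 × 60 Hz = 120 Hz.

120 Hz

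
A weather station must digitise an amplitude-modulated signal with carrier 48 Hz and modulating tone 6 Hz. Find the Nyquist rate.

AM sidebands sit at fc ± fm = 42 Hz and 54 Hz.
Highest-frequency component: 54 Hz.
Nyquist rate = 2 × 54 Hz = 108 Hz.

108 Hz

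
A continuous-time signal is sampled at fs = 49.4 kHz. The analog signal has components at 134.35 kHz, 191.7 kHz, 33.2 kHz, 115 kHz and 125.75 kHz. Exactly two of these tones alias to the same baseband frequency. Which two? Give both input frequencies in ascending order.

33.2 kHz, 115 kHz

fs/2 = 24.7 kHz.
134.35 kHz mod fs = 35.55 kHz.
35.55 kHz > fs/2 = 24.7 kHz, folds to fs − 35.55 kHz = 13.85 kHz.
191.7 kHz mod fs = 43.5 kHz.
43.5 kHz > fs/2 = 24.7 kHz, folds to fs − 43.5 kHz = 5.9 kHz.
33.2 kHz > fs/2 = 24.7 kHz, folds to fs − 33.2 kHz = 16.2 kHz.
115 kHz mod fs = 16.2 kHz.
16.2 kHz ≤ fs/2 = 24.7 kHz, appears at 16.2 kHz.
125.75 kHz mod fs = 26.95 kHz.
26.95 kHz > fs/2 = 24.7 kHz, folds to fs − 26.95 kHz = 22.45 kHz.
33.2 kHz and 115 kHz both map to 16.2 kHz.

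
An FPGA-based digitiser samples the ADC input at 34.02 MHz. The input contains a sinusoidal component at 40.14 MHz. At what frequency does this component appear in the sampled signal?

40.14 MHz mod fs = 6.12 MHz.
6.12 MHz ≤ fs/2 = 17.01 MHz, appears at 6.12 MHz.

6.12 MHz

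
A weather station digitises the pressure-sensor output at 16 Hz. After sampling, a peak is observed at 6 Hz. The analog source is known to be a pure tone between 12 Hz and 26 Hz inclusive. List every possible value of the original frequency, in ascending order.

Frequencies that alias to 6 Hz are k·fs ± 6 Hz for integer k ≥ 0.
k=0: 6 Hz.
k=1: 10 Hz, 22 Hz.
k=2: 26 Hz, 38 Hz.
k=3: 42 Hz, 54 Hz.
Within [12 Hz, 26 Hz]: 22 Hz, 26 Hz.

22 Hz, 26 Hz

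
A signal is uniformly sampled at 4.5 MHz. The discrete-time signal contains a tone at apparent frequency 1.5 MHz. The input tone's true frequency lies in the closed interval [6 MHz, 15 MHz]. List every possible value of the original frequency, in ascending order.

6 MHz, 7.5 MHz, 10.5 MHz, 12 MHz, 15 MHz

Frequencies that alias to 1.5 MHz are k·fs ± 1.5 MHz for integer k ≥ 0.
k=0: 1.5 MHz.
k=1: 3 MHz, 6 MHz.
k=2: 7.5 MHz, 10.5 MHz.
k=3: 12 MHz, 15 MHz.
k=4: 16.5 MHz, 19.5 MHz.
Within [6 MHz, 15 MHz]: 6 MHz, 7.5 MHz, 10.5 MHz, 12 MHz, 15 MHz.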